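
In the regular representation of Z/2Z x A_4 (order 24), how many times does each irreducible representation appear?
Each irreducible V_i of dimension d_i appears with multiplicity d_i, i.e. rho_reg = (direct sum over all irreducibles V_i) d_i V_i. The irreducible dimensions for Z/2Z x A_4 are 1, 1, 1, 1, 1, 1, 3, 3: 6 irreducibles of dimension 1, each with multiplicity 1; 2 irreducibles of dimension 3, each with multiplicity 3. Total dimension 6*1*1 + 2*3*3 = 24 = |G|.

Proof sketch: General theorem: in the regular representation of a finite group G, each irreducible appears with multiplicity equal to its dimension. Check: dim(rho_reg) = sum d_i^2 = 1 + 1 + 1 + 1 + 1 + 1 + 9 + 9 = 24 = |G|.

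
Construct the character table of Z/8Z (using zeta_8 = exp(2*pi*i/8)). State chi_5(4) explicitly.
Character table of Z/8Z (irreps indexed chi_0,...,chi_7 with chi_k(m) = zeta_8^(k*m), zeta_8 = exp(2*pi*i/8)):
  irrep \ class  {0} (size 1)  {1} (size 1)    {2} (size 1)  {3} (size 1)    {4} (size 1)  {5} (size 1)    {6} (size 1)  {7} (size 1)  
  chi_0          1             1               1             1               1             1               1             1             
  chi_1          1             exp(I*pi/4)     I             exp(3*I*pi/4)   -1            exp(-3*I*pi/4)  -I            exp(-I*pi/4)  
  chi_2          1             I               -1            -I              1             I               -1            -I            
  chi_3          1             exp(3*I*pi/4)   -I            exp(I*pi/4)     -1            exp(-I*pi/4)    I             exp(-3*I*pi/4)
  chi_4          1             -1              1             -1              1             -1              1             -1            
  chi_5          1             exp(-3*I*pi/4)  I             exp(-I*pi/4)    -1            exp(I*pi/4)     -I            exp(3*I*pi/4) 
  chi_6          1             -I              -1            I               1             -I              -1            I             
  chi_7          1             exp(-I*pi/4)    -I            exp(-3*I*pi/4)  -1            exp(3*I*pi/4)   I             exp(I*pi/4)   

Spot check: chi_5(4) = zeta_8^(5*4) = zeta_8^20 = -1.

Justification: Z/8Z is abelian, so all 8 irreducible complex representations are 1-dimensional. They are given by chi_k(m) = zeta_8^(k*m) for k = 0,...,7. Row orthogonality: sum_m chi_k(m) conj(chi_l(m)) = 8 * [k = l].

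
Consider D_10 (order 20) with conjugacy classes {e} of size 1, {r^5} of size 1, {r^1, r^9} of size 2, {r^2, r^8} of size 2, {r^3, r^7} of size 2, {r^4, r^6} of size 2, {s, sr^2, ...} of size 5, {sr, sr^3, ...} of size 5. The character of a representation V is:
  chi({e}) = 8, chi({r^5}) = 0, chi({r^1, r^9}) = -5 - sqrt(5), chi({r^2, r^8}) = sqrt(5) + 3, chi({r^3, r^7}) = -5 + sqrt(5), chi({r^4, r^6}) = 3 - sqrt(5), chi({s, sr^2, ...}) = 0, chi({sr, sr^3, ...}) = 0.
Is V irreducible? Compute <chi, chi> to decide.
Not irreducible (reducible): <chi, chi> = 12 > 1.

Explanation: <chi, chi> = (1/|G|) sum_C |C| * |chi(C)|^2 = (1/20)[1*|8|^2 + 1*|0|^2 + 2*|-5 - sqrt(5)|^2 + 2*|sqrt(5) + 3|^2 + 2*|-5 + sqrt(5)|^2 + 2*|3 - sqrt(5)|^2 + 5*|0|^2 + 5*|0|^2]
  = (1/20)[(64) + (0) + (20*sqrt(5) + 60) + (12*sqrt(5) + 28) + (60 - 20*sqrt(5)) + (28 - 12*sqrt(5)) + (0) + (0)] = 240/20 = 12.
A character is irreducible iff <chi, chi> = 1, so this representation is reducible.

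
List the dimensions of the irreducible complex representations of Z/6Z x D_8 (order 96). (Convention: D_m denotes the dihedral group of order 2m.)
Dimensions: 1, 1, 1, 1, 1, 1, 1, 1, 1, 1, 1, 1, 1, 1, 1, 1, 1, 1, 1, 1, 1, 1, 1, 1, 2, 2, 2, 2, 2, 2, 2, 2, 2, 2, 2, 2, 2, 2, 2, 2, 2, 2

Details: There are 42 irreducibles (= number of conjugacy classes). Their dimensions d_i satisfy sum d_i^2 = |G| = 96: 1 + 1 + 1 + 1 + 1 + 1 + 1 + 1 + 1 + 1 + 1 + 1 + 1 + 1 + 1 + 1 + 1 + 1 + 1 + 1 + 1 + 1 + 1 + 1 + 4 + 4 + 4 + 4 + 4 + 4 + 4 + 4 + 4 + 4 + 4 + 4 + 4 + 4 + 4 + 4 + 4 + 4 = 96. (For the product with Z/6Z: each of the 6 1-dim characters of Z/6Z tensors with each irrep of D_8, giving 6 copies of each D_8-dimension.)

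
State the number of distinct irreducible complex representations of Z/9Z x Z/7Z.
63

The number of irreducible complex representations of a finite group equals its number of conjugacy classes. Z/9Z x Z/7Z is abelian of order 63, so every element is its own conjugacy class: 63 classes, so Z/9Z x Z/7Z (order 63) has exactly 63 irreducible complex representations.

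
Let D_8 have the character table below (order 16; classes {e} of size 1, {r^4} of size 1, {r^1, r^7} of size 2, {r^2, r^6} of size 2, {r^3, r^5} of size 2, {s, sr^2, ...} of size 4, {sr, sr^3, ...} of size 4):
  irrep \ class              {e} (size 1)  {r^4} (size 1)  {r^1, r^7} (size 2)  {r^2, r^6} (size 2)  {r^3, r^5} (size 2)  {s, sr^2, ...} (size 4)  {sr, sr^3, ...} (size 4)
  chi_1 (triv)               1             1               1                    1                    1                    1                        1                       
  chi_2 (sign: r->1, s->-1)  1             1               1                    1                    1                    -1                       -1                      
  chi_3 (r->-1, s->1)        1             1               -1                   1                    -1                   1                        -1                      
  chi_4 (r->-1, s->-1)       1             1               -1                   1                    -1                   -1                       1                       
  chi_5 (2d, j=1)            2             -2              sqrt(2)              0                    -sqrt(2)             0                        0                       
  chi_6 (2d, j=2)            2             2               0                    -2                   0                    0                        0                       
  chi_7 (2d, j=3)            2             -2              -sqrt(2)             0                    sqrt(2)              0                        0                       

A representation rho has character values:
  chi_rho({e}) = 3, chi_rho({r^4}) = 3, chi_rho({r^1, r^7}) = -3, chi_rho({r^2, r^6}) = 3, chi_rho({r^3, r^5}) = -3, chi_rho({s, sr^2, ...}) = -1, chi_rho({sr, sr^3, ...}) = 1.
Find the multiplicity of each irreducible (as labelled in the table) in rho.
Multiplicities: chi_1: 0, chi_2: 0, chi_3: 1, chi_4: 2, chi_5: 0, chi_6: 0, chi_7: 0.

Explanation: Use <chi_rho, chi> = (1/|G|) sum_C |C| * chi_rho(C) * conj(chi(C)) with |G| = 16 for each irreducible chi in the table:
  <chi_rho, chi_1> = (1/16)[1*(3)*conj(1) + 1*(3)*conj(1) + 2*(-3)*conj(1) + 2*(3)*conj(1) + 2*(-3)*conj(1) + 4*(-1)*conj(1) + 4*(1)*conj(1)]
      = (1/16)[(3) + (3) + (-6) + (6) + (-6) + (-4) + (4)] = 0/16 = 0
  <chi_rho, chi_2> = (1/16)[1*(3)*conj(1) + 1*(3)*conj(1) + 2*(-3)*conj(1) + 2*(3)*conj(1) + 2*(-3)*conj(1) + 4*(-1)*conj(-1) + 4*(1)*conj(-1)]
      = (1/16)[(3) + (3) + (-6) + (6) + (-6) + (4) + (-4)] = 0/16 = 0
  <chi_rho, chi_3> = (1/16)[1*(3)*conj(1) + 1*(3)*conj(1) + 2*(-3)*conj(-1) + 2*(3)*conj(1) + 2*(-3)*conj(-1) + 4*(-1)*conj(1) + 4*(1)*conj(-1)]
      = (1/16)[(3) + (3) + (6) + (6) + (6) + (-4) + (-4)] = 16/16 = 1
  <chi_rho, chi_4> = (1/16)[1*(3)*conj(1) + 1*(3)*conj(1) + 2*(-3)*conj(-1) + 2*(3)*conj(1) + 2*(-3)*conj(-1) + 4*(-1)*conj(-1) + 4*(1)*conj(1)]
      = (1/16)[(3) + (3) + (6) + (6) + (6) + (4) + (4)] = 32/16 = 2
  <chi_rho, chi_5> = (1/16)[1*(3)*conj(2) + 1*(3)*conj(-2) + 2*(-3)*conj(sqrt(2)) + 2*(3)*conj(0) + 2*(-3)*conj(-sqrt(2)) + 4*(-1)*conj(0) + 4*(1)*conj(0)]
      = (1/16)[(6) + (-6) + (-6*sqrt(2)) + (0) + (6*sqrt(2)) + (0) + (0)] = 0/16 = 0
  <chi_rho, chi_6> = (1/16)[1*(3)*conj(2) + 1*(3)*conj(2) + 2*(-3)*conj(0) + 2*(3)*conj(-2) + 2*(-3)*conj(0) + 4*(-1)*conj(0) + 4*(1)*conj(0)]
      = (1/16)[(6) + (6) + (0) + (-12) + (0) + (0) + (0)] = 0/16 = 0
  <chi_rho, chi_7> = (1/16)[1*(3)*conj(2) + 1*(3)*conj(-2) + 2*(-3)*conj(-sqrt(2)) + 2*(3)*conj(0) + 2*(-3)*conj(sqrt(2)) + 4*(-1)*conj(0) + 4*(1)*conj(0)]
      = (1/16)[(6) + (-6) + (6*sqrt(2)) + (0) + (-6*sqrt(2)) + (0) + (0)] = 0/16 = 0
Dimension check: dim(rho) = sum (mult * dim) = 0*1 + 0*1 + 1*1 + 2*1 + 0*2 + 0*2 + 0*2 = 3 = chi_rho(e) = 3.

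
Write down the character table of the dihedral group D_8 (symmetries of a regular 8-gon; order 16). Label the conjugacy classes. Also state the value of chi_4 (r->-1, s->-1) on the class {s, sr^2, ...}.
Conjugacy classes: {e} of size 1, {r^4} of size 1, {r^1, r^7} of size 2, {r^2, r^6} of size 2, {r^3, r^5} of size 2, {s, sr^2, ...} of size 4, {sr, sr^3, ...} of size 4.
Character table:
  irrep \ class              {e} (size 1)  {r^4} (size 1)  {r^1, r^7} (size 2)  {r^2, r^6} (size 2)  {r^3, r^5} (size 2)  {s, sr^2, ...} (size 4)  {sr, sr^3, ...} (size 4)
  chi_1 (triv)               1             1               1                    1                    1                    1                        1                       
  chi_2 (sign: r->1, s->-1)  1             1               1                    1                    1                    -1                       -1                      
  chi_3 (r->-1, s->1)        1             1               -1                   1                    -1                   1                        -1                      
  chi_4 (r->-1, s->-1)       1             1               -1                   1                    -1                   -1                       1                       
  chi_5 (2d, j=1)            2             -2              sqrt(2)              0                    -sqrt(2)             0                        0                       
  chi_6 (2d, j=2)            2             2               0                    -2                   0                    0                        0                       
  chi_7 (2d, j=3)            2             -2              -sqrt(2)             0                    sqrt(2)              0                        0                       

Spot check: chi_4 (r->-1, s->-1) on {s, sr^2, ...} = -1.

D_8 has order 2*8 = 16 with 7 conjugacy classes, hence 7 irreducibles. Sum of squared dims 1 + 1 + 1 + 1 + 4 + 4 + 4 = 16 = |G|. Linear characters come from the abelianisation; the 2-dimensional irreps have character r^k -> 2*cos(2*pi*j*k/8), reflections -> 0.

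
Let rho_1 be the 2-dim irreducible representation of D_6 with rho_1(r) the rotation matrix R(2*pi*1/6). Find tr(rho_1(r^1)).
chi_{rho_1}(r^1) = 2*cos(2*pi*1*1/6) = 1

Details: rho_1(r^1) is rotation by angle 2*pi*1*1/6, whose trace is 2*cos(2*pi*1*1/6) = 1.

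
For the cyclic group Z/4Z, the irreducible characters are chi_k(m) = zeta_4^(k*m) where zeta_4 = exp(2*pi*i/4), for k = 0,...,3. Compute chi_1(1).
chi_1(1) = zeta_4^1 = I

Argument: chi_1(1) = zeta_4^(1*1) = zeta_4^1. Since zeta_4^4 = 1, this equals zeta_4^1 = exp(2*pi*i*1/4) = I.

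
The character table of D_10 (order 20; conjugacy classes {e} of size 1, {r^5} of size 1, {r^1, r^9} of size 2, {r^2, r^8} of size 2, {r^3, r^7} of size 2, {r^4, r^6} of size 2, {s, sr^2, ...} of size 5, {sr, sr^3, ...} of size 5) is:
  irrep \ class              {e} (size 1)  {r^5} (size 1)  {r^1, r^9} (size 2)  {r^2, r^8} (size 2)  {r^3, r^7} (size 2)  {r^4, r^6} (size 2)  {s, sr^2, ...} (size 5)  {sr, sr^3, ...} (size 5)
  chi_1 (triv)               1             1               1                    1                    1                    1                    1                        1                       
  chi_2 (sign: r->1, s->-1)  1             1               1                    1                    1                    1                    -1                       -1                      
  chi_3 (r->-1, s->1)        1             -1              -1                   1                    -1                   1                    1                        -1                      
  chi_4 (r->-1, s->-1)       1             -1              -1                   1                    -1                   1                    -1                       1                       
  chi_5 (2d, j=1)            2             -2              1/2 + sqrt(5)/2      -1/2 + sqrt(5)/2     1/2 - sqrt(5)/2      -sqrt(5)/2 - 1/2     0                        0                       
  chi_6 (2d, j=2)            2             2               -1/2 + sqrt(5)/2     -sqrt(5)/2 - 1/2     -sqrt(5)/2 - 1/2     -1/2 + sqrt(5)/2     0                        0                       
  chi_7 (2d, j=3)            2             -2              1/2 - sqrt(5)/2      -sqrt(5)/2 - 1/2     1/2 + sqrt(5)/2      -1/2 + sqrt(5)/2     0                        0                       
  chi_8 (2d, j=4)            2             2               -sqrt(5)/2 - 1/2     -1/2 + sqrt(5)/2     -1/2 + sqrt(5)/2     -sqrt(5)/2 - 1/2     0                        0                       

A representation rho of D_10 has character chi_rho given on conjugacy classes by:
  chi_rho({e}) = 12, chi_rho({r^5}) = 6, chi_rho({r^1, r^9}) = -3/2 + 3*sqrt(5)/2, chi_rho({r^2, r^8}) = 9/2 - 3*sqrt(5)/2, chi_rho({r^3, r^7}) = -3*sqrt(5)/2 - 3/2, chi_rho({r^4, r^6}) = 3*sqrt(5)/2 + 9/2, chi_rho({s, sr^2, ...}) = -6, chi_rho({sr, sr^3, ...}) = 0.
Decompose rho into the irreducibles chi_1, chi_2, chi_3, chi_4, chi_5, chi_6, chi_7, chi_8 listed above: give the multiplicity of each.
Multiplicities: chi_1: 0, chi_2: 3, chi_3: 0, chi_4: 3, chi_5: 0, chi_6: 3, chi_7: 0, chi_8: 0.

Use <chi_rho, chi> = (1/|G|) sum_C |C| * chi_rho(C) * conj(chi(C)) with |G| = 20 for each irreducible chi in the table:
  <chi_rho, chi_1> = (1/20)[1*(12)*conj(1) + 1*(6)*conj(1) + 2*(-3/2 + 3*sqrt(5)/2)*conj(1) + 2*(9/2 - 3*sqrt(5)/2)*conj(1) + 2*(-3*sqrt(5)/2 - 3/2)*conj(1) + 2*(3*sqrt(5)/2 + 9/2)*conj(1) + 5*(-6)*conj(1) + 5*(0)*conj(1)]
      = (1/20)[(12) + (6) + (-3 + 3*sqrt(5)) + (9 - 3*sqrt(5)) + (-3*sqrt(5) - 3) + (3*sqrt(5) + 9) + (-30) + (0)] = 0/20 = 0
  <chi_rho, chi_2> = (1/20)[1*(12)*conj(1) + 1*(6)*conj(1) + 2*(-3/2 + 3*sqrt(5)/2)*conj(1) + 2*(9/2 - 3*sqrt(5)/2)*conj(1) + 2*(-3*sqrt(5)/2 - 3/2)*conj(1) + 2*(3*sqrt(5)/2 + 9/2)*conj(1) + 5*(-6)*conj(-1) + 5*(0)*conj(-1)]
      = (1/20)[(12) + (6) + (-3 + 3*sqrt(5)) + (9 - 3*sqrt(5)) + (-3*sqrt(5) - 3) + (3*sqrt(5) + 9) + (30) + (0)] = 60/20 = 3
  <chi_rho, chi_3> = (1/20)[1*(12)*conj(1) + 1*(6)*conj(-1) + 2*(-3/2 + 3*sqrt(5)/2)*conj(-1) + 2*(9/2 - 3*sqrt(5)/2)*conj(1) + 2*(-3*sqrt(5)/2 - 3/2)*conj(-1) + 2*(3*sqrt(5)/2 + 9/2)*conj(1) + 5*(-6)*conj(1) + 5*(0)*conj(-1)]
      = (1/20)[(12) + (-6) + (3 - 3*sqrt(5)) + (9 - 3*sqrt(5)) + (3 + 3*sqrt(5)) + (3*sqrt(5) + 9) + (-30) + (0)] = 0/20 = 0
  <chi_rho, chi_4> = (1/20)[1*(12)*conj(1) + 1*(6)*conj(-1) + 2*(-3/2 + 3*sqrt(5)/2)*conj(-1) + 2*(9/2 - 3*sqrt(5)/2)*conj(1) + 2*(-3*sqrt(5)/2 - 3/2)*conj(-1) + 2*(3*sqrt(5)/2 + 9/2)*conj(1) + 5*(-6)*conj(-1) + 5*(0)*conj(1)]
      = (1/20)[(12) + (-6) + (3 - 3*sqrt(5)) + (9 - 3*sqrt(5)) + (3 + 3*sqrt(5)) + (3*sqrt(5) + 9) + (30) + (0)] = 60/20 = 3
  <chi_rho, chi_5> = (1/20)[1*(12)*conj(2) + 1*(6)*conj(-2) + 2*(-3/2 + 3*sqrt(5)/2)*conj(1/2 + sqrt(5)/2) + 2*(9/2 - 3*sqrt(5)/2)*conj(-1/2 + sqrt(5)/2) + 2*(-3*sqrt(5)/2 - 3/2)*conj(1/2 - sqrt(5)/2) + 2*(3*sqrt(5)/2 + 9/2)*conj(-sqrt(5)/2 - 1/2) + 5*(-6)*conj(0) + 5*(0)*conj(0)]
      = (1/20)[(24) + (-12) + (6) + (-12 + 6*sqrt(5)) + (6) + (-6*sqrt(5) - 12) + (0) + (0)] = 0/20 = 0
  <chi_rho, chi_6> = (1/20)[1*(12)*conj(2) + 1*(6)*conj(2) + 2*(-3/2 + 3*sqrt(5)/2)*conj(-1/2 + sqrt(5)/2) + 2*(9/2 - 3*sqrt(5)/2)*conj(-sqrt(5)/2 - 1/2) + 2*(-3*sqrt(5)/2 - 3/2)*conj(-sqrt(5)/2 - 1/2) + 2*(3*sqrt(5)/2 + 9/2)*conj(-1/2 + sqrt(5)/2) + 5*(-6)*conj(0) + 5*(0)*conj(0)]
      = (1/20)[(24) + (12) + (9 - 3*sqrt(5)) + (3 - 3*sqrt(5)) + (3*sqrt(5) + 9) + (3 + 3*sqrt(5)) + (0) + (0)] = 60/20 = 3
  <chi_rho, chi_7> = (1/20)[1*(12)*conj(2) + 1*(6)*conj(-2) + 2*(-3/2 + 3*sqrt(5)/2)*conj(1/2 - sqrt(5)/2) + 2*(9/2 - 3*sqrt(5)/2)*conj(-sqrt(5)/2 - 1/2) + 2*(-3*sqrt(5)/2 - 3/2)*conj(1/2 + sqrt(5)/2) + 2*(3*sqrt(5)/2 + 9/2)*conj(-1/2 + sqrt(5)/2) + 5*(-6)*conj(0) + 5*(0)*conj(0)]
      = (1/20)[(24) + (-12) + (-9 + 3*sqrt(5)) + (3 - 3*sqrt(5)) + (-9 - 3*sqrt(5)) + (3 + 3*sqrt(5)) + (0) + (0)] = 0/20 = 0
  <chi_rho, chi_8> = (1/20)[1*(12)*conj(2) + 1*(6)*conj(2) + 2*(-3/2 + 3*sqrt(5)/2)*conj(-sqrt(5)/2 - 1/2) + 2*(9/2 - 3*sqrt(5)/2)*conj(-1/2 + sqrt(5)/2) + 2*(-3*sqrt(5)/2 - 3/2)*conj(-1/2 + sqrt(5)/2) + 2*(3*sqrt(5)/2 + 9/2)*conj(-sqrt(5)/2 - 1/2) + 5*(-6)*conj(0) + 5*(0)*conj(0)]
      = (1/20)[(24) + (12) + (-6) + (-12 + 6*sqrt(5)) + (-6) + (-6*sqrt(5) - 12) + (0) + (0)] = 0/20 = 0
Dimension check: dim(rho) = sum (mult * dim) = 0*1 + 3*1 + 0*1 + 3*1 + 0*2 + 3*2 + 0*2 + 0*2 = 12 = chi_rho(e) = 12.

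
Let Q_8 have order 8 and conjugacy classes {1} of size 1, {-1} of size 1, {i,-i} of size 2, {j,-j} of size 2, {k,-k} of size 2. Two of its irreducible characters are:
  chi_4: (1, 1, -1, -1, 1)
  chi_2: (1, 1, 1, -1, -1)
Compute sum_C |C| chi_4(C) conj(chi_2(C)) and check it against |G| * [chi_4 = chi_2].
Sum = 0; so <chi_4, chi_2> = 0 (distinct irreducibles are orthogonal).

Reasoning: Compute term by term over conjugacy classes (|C| * chi_4(C) * conj(chi_2(C))):
  1*(1)*conj(1) + 1*(1)*conj(1) + 2*(-1)*conj(1) + 2*(-1)*conj(-1) + 2*(1)*conj(-1)
  = (1) + (1) + (-2) + (2) + (-2)
  = 0.
Dividing by |G| = 8 gives 0/8 = 0, matching the row-orthogonality relation <chi_4, chi_2> = [chi_4 = chi_2].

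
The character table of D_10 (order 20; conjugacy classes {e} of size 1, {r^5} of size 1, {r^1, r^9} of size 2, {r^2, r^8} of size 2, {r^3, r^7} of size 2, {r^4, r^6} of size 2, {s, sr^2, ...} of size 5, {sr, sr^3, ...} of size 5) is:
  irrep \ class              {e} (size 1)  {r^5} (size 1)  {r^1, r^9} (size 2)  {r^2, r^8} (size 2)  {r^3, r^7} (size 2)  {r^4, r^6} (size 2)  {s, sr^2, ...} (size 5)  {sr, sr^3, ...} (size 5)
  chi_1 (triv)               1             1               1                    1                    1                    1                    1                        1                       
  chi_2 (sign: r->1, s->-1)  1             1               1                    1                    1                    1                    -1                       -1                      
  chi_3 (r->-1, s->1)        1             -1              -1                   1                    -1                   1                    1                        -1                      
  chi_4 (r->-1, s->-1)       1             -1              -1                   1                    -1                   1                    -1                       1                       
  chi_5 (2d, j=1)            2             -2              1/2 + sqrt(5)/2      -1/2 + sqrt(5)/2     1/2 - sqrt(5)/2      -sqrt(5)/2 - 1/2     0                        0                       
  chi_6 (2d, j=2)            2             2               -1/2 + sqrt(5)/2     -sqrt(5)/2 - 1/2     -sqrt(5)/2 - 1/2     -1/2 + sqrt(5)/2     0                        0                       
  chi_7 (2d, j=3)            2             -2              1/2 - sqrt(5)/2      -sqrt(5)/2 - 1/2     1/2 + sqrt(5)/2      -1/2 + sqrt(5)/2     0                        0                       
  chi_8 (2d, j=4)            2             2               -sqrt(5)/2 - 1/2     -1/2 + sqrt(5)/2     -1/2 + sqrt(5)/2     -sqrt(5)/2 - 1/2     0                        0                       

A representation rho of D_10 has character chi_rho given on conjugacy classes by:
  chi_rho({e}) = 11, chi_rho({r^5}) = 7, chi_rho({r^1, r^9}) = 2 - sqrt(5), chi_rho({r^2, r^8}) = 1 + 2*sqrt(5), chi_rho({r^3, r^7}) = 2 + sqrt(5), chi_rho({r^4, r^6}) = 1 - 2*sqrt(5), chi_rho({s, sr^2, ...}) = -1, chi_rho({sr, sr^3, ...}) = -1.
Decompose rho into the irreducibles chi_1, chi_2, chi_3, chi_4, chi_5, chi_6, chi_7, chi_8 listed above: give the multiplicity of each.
Multiplicities: chi_1: 1, chi_2: 2, chi_3: 0, chi_4: 0, chi_5: 1, chi_6: 0, chi_7: 0, chi_8: 3.

Justification: Use <chi_rho, chi> = (1/|G|) sum_C |C| * chi_rho(C) * conj(chi(C)) with |G| = 20 for each irreducible chi in the table:
  <chi_rho, chi_1> = (1/20)[1*(11)*conj(1) + 1*(7)*conj(1) + 2*(2 - sqrt(5))*conj(1) + 2*(1 + 2*sqrt(5))*conj(1) + 2*(2 + sqrt(5))*conj(1) + 2*(1 - 2*sqrt(5))*conj(1) + 5*(-1)*conj(1) + 5*(-1)*conj(1)]
      = (1/20)[(11) + (7) + (4 - 2*sqrt(5)) + (2 + 4*sqrt(5)) + (4 + 2*sqrt(5)) + (2 - 4*sqrt(5)) + (-5) + (-5)] = 20/20 = 1
  <chi_rho, chi_2> = (1/20)[1*(11)*conj(1) + 1*(7)*conj(1) + 2*(2 - sqrt(5))*conj(1) + 2*(1 + 2*sqrt(5))*conj(1) + 2*(2 + sqrt(5))*conj(1) + 2*(1 - 2*sqrt(5))*conj(1) + 5*(-1)*conj(-1) + 5*(-1)*conj(-1)]
      = (1/20)[(11) + (7) + (4 - 2*sqrt(5)) + (2 + 4*sqrt(5)) + (4 + 2*sqrt(5)) + (2 - 4*sqrt(5)) + (5) + (5)] = 40/20 = 2
  <chi_rho, chi_3> = (1/20)[1*(11)*conj(1) + 1*(7)*conj(-1) + 2*(2 - sqrt(5))*conj(-1) + 2*(1 + 2*sqrt(5))*conj(1) + 2*(2 + sqrt(5))*conj(-1) + 2*(1 - 2*sqrt(5))*conj(1) + 5*(-1)*conj(1) + 5*(-1)*conj(-1)]
      = (1/20)[(11) + (-7) + (-4 + 2*sqrt(5)) + (2 + 4*sqrt(5)) + (-2*sqrt(5) - 4) + (2 - 4*sqrt(5)) + (-5) + (5)] = 0/20 = 0
  <chi_rho, chi_4> = (1/20)[1*(11)*conj(1) + 1*(7)*conj(-1) + 2*(2 - sqrt(5))*conj(-1) + 2*(1 + 2*sqrt(5))*conj(1) + 2*(2 + sqrt(5))*conj(-1) + 2*(1 - 2*sqrt(5))*conj(1) + 5*(-1)*conj(-1) + 5*(-1)*conj(1)]
      = (1/20)[(11) + (-7) + (-4 + 2*sqrt(5)) + (2 + 4*sqrt(5)) + (-2*sqrt(5) - 4) + (2 - 4*sqrt(5)) + (5) + (-5)] = 0/20 = 0
  <chi_rho, chi_5> = (1/20)[1*(11)*conj(2) + 1*(7)*conj(-2) + 2*(2 - sqrt(5))*conj(1/2 + sqrt(5)/2) + 2*(1 + 2*sqrt(5))*conj(-1/2 + sqrt(5)/2) + 2*(2 + sqrt(5))*conj(1/2 - sqrt(5)/2) + 2*(1 - 2*sqrt(5))*conj(-sqrt(5)/2 - 1/2) + 5*(-1)*conj(0) + 5*(-1)*conj(0)]
      = (1/20)[(22) + (-14) + (-3 + sqrt(5)) + (9 - sqrt(5)) + (-3 - sqrt(5)) + (sqrt(5) + 9) + (0) + (0)] = 20/20 = 1
  <chi_rho, chi_6> = (1/20)[1*(11)*conj(2) + 1*(7)*conj(2) + 2*(2 - sqrt(5))*conj(-1/2 + sqrt(5)/2) + 2*(1 + 2*sqrt(5))*conj(-sqrt(5)/2 - 1/2) + 2*(2 + sqrt(5))*conj(-sqrt(5)/2 - 1/2) + 2*(1 - 2*sqrt(5))*conj(-1/2 + sqrt(5)/2) + 5*(-1)*conj(0) + 5*(-1)*conj(0)]
      = (1/20)[(22) + (14) + (-7 + 3*sqrt(5)) + (-11 - 3*sqrt(5)) + (-7 - 3*sqrt(5)) + (-11 + 3*sqrt(5)) + (0) + (0)] = 0/20 = 0
  <chi_rho, chi_7> = (1/20)[1*(11)*conj(2) + 1*(7)*conj(-2) + 2*(2 - sqrt(5))*conj(1/2 - sqrt(5)/2) + 2*(1 + 2*sqrt(5))*conj(-sqrt(5)/2 - 1/2) + 2*(2 + sqrt(5))*conj(1/2 + sqrt(5)/2) + 2*(1 - 2*sqrt(5))*conj(-1/2 + sqrt(5)/2) + 5*(-1)*conj(0) + 5*(-1)*conj(0)]
      = (1/20)[(22) + (-14) + (7 - 3*sqrt(5)) + (-11 - 3*sqrt(5)) + (3*sqrt(5) + 7) + (-11 + 3*sqrt(5)) + (0) + (0)] = 0/20 = 0
  <chi_rho, chi_8> = (1/20)[1*(11)*conj(2) + 1*(7)*conj(2) + 2*(2 - sqrt(5))*conj(-sqrt(5)/2 - 1/2) + 2*(1 + 2*sqrt(5))*conj(-1/2 + sqrt(5)/2) + 2*(2 + sqrt(5))*conj(-1/2 + sqrt(5)/2) + 2*(1 - 2*sqrt(5))*conj(-sqrt(5)/2 - 1/2) + 5*(-1)*conj(0) + 5*(-1)*conj(0)]
      = (1/20)[(22) + (14) + (3 - sqrt(5)) + (9 - sqrt(5)) + (sqrt(5) + 3) + (sqrt(5) + 9) + (0) + (0)] = 60/20 = 3
Dimension check: dim(rho) = sum (mult * dim) = 1*1 + 2*1 + 0*1 + 0*1 + 1*2 + 0*2 + 0*2 + 3*2 = 11 = chi_rho(e) = 11.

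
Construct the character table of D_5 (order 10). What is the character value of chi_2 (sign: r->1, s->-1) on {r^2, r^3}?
Conjugacy classes: {e} of size 1, {r^1, r^4} of size 2, {r^2, r^3} of size 2, {s, sr, ..., sr^4} of size 5.
Character table:
  irrep \ class              {e} (size 1)  {r^1, r^4} (size 2)  {r^2, r^3} (size 2)  {s, sr, ..., sr^4} (size 5)
  chi_1 (triv)               1             1                    1                    1                          
  chi_2 (sign: r->1, s->-1)  1             1                    1                    -1                         
  chi_3 (2d, j=1)            2             -1/2 + sqrt(5)/2     -sqrt(5)/2 - 1/2     0                          
  chi_4 (2d, j=2)            2             -sqrt(5)/2 - 1/2     -1/2 + sqrt(5)/2     0                          

Spot check: chi_2 (sign: r->1, s->-1) on {r^2, r^3} = 1.

Argument: D_5 has order 2*5 = 10 with 4 conjugacy classes, hence 4 irreducibles. Sum of squared dims 1 + 1 + 4 + 4 = 10 = |G|. Linear characters come from the abelianisation; the 2-dimensional irreps have character r^k -> 2*cos(2*pi*j*k/5), reflections -> 0.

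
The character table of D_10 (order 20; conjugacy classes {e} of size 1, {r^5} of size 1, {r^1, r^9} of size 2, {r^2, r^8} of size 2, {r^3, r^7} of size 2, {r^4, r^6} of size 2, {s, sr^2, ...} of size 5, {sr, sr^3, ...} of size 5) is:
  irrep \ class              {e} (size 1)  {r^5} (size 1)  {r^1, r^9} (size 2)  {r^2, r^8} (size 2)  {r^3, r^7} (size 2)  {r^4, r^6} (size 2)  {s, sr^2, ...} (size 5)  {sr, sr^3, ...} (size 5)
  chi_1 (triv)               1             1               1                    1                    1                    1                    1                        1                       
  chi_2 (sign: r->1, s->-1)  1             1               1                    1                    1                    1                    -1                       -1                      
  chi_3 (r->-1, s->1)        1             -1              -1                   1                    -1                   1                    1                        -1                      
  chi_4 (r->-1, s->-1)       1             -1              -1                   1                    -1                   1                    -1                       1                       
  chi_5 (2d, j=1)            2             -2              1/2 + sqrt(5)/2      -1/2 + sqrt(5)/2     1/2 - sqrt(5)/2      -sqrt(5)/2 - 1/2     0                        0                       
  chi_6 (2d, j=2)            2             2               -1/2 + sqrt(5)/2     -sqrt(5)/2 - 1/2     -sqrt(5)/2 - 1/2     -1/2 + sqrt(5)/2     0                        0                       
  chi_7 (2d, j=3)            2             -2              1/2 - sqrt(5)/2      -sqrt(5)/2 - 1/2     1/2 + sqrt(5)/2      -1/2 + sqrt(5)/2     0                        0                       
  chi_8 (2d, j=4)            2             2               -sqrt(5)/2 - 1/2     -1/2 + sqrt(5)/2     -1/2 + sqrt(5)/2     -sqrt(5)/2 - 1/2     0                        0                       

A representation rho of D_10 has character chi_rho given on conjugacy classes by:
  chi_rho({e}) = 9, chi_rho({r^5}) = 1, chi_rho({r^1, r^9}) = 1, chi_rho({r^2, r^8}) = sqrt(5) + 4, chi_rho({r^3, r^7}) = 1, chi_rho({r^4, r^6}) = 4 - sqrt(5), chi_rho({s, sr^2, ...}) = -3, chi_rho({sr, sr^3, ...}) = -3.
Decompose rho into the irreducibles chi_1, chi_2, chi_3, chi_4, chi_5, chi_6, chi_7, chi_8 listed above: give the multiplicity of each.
Multiplicities: chi_1: 0, chi_2: 3, chi_3: 1, chi_4: 1, chi_5: 1, chi_6: 0, chi_7: 0, chi_8: 1.

Use <chi_rho, chi> = (1/|G|) sum_C |C| * chi_rho(C) * conj(chi(C)) with |G| = 20 for each irreducible chi in the table:
  <chi_rho, chi_1> = (1/20)[1*(9)*conj(1) + 1*(1)*conj(1) + 2*(1)*conj(1) + 2*(sqrt(5) + 4)*conj(1) + 2*(1)*conj(1) + 2*(4 - sqrt(5))*conj(1) + 5*(-3)*conj(1) + 5*(-3)*conj(1)]
      = (1/20)[(9) + (1) + (2) + (2*sqrt(5) + 8) + (2) + (8 - 2*sqrt(5)) + (-15) + (-15)] = 0/20 = 0
  <chi_rho, chi_2> = (1/20)[1*(9)*conj(1) + 1*(1)*conj(1) + 2*(1)*conj(1) + 2*(sqrt(5) + 4)*conj(1) + 2*(1)*conj(1) + 2*(4 - sqrt(5))*conj(1) + 5*(-3)*conj(-1) + 5*(-3)*conj(-1)]
      = (1/20)[(9) + (1) + (2) + (2*sqrt(5) + 8) + (2) + (8 - 2*sqrt(5)) + (15) + (15)] = 60/20 = 3
  <chi_rho, chi_3> = (1/20)[1*(9)*conj(1) + 1*(1)*conj(-1) + 2*(1)*conj(-1) + 2*(sqrt(5) + 4)*conj(1) + 2*(1)*conj(-1) + 2*(4 - sqrt(5))*conj(1) + 5*(-3)*conj(1) + 5*(-3)*conj(-1)]
      = (1/20)[(9) + (-1) + (-2) + (2*sqrt(5) + 8) + (-2) + (8 - 2*sqrt(5)) + (-15) + (15)] = 20/20 = 1
  <chi_rho, chi_4> = (1/20)[1*(9)*conj(1) + 1*(1)*conj(-1) + 2*(1)*conj(-1) + 2*(sqrt(5) + 4)*conj(1) + 2*(1)*conj(-1) + 2*(4 - sqrt(5))*conj(1) + 5*(-3)*conj(-1) + 5*(-3)*conj(1)]
      = (1/20)[(9) + (-1) + (-2) + (2*sqrt(5) + 8) + (-2) + (8 - 2*sqrt(5)) + (15) + (-15)] = 20/20 = 1
  <chi_rho, chi_5> = (1/20)[1*(9)*conj(2) + 1*(1)*conj(-2) + 2*(1)*conj(1/2 + sqrt(5)/2) + 2*(sqrt(5) + 4)*conj(-1/2 + sqrt(5)/2) + 2*(1)*conj(1/2 - sqrt(5)/2) + 2*(4 - sqrt(5))*conj(-sqrt(5)/2 - 1/2) + 5*(-3)*conj(0) + 5*(-3)*conj(0)]
      = (1/20)[(18) + (-2) + (1 + sqrt(5)) + (1 + 3*sqrt(5)) + (1 - sqrt(5)) + (1 - 3*sqrt(5)) + (0) + (0)] = 20/20 = 1
  <chi_rho, chi_6> = (1/20)[1*(9)*conj(2) + 1*(1)*conj(2) + 2*(1)*conj(-1/2 + sqrt(5)/2) + 2*(sqrt(5) + 4)*conj(-sqrt(5)/2 - 1/2) + 2*(1)*conj(-sqrt(5)/2 - 1/2) + 2*(4 - sqrt(5))*conj(-1/2 + sqrt(5)/2) + 5*(-3)*conj(0) + 5*(-3)*conj(0)]
      = (1/20)[(18) + (2) + (-1 + sqrt(5)) + (-5*sqrt(5) - 9) + (-sqrt(5) - 1) + (-9 + 5*sqrt(5)) + (0) + (0)] = 0/20 = 0
  <chi_rho, chi_7> = (1/20)[1*(9)*conj(2) + 1*(1)*conj(-2) + 2*(1)*conj(1/2 - sqrt(5)/2) + 2*(sqrt(5) + 4)*conj(-sqrt(5)/2 - 1/2) + 2*(1)*conj(1/2 + sqrt(5)/2) + 2*(4 - sqrt(5))*conj(-1/2 + sqrt(5)/2) + 5*(-3)*conj(0) + 5*(-3)*conj(0)]
      = (1/20)[(18) + (-2) + (1 - sqrt(5)) + (-5*sqrt(5) - 9) + (1 + sqrt(5)) + (-9 + 5*sqrt(5)) + (0) + (0)] = 0/20 = 0
  <chi_rho, chi_8> = (1/20)[1*(9)*conj(2) + 1*(1)*conj(2) + 2*(1)*conj(-sqrt(5)/2 - 1/2) + 2*(sqrt(5) + 4)*conj(-1/2 + sqrt(5)/2) + 2*(1)*conj(-1/2 + sqrt(5)/2) + 2*(4 - sqrt(5))*conj(-sqrt(5)/2 - 1/2) + 5*(-3)*conj(0) + 5*(-3)*conj(0)]
      = (1/20)[(18) + (2) + (-sqrt(5) - 1) + (1 + 3*sqrt(5)) + (-1 + sqrt(5)) + (1 - 3*sqrt(5)) + (0) + (0)] = 20/20 = 1
Dimension check: dim(rho) = sum (mult * dim) = 0*1 + 3*1 + 1*1 + 1*1 + 1*2 + 0*2 + 0*2 + 1*2 = 9 = chi_rho(e) = 9.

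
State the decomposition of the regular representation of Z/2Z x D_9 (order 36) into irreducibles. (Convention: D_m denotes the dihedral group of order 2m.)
Each irreducible V_i of dimension d_i appears with multiplicity d_i, i.e. rho_reg = (direct sum over all irreducibles V_i) d_i V_i. The irreducible dimensions for Z/2Z x D_9 are 1, 1, 1, 1, 2, 2, 2, 2, 2, 2, 2, 2: 4 irreducibles of dimension 1, each with multiplicity 1; 8 irreducibles of dimension 2, each with multiplicity 2. Total dimension 4*1*1 + 8*2*2 = 36 = |G|.

Justification: General theorem: in the regular representation of a finite group G, each irreducible appears with multiplicity equal to its dimension. Check: dim(rho_reg) = sum d_i^2 = 1 + 1 + 1 + 1 + 4 + 4 + 4 + 4 + 4 + 4 + 4 + 4 = 36 = |G|.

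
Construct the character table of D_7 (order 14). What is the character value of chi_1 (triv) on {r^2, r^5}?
Conjugacy classes: {e} of size 1, {r^1, r^6} of size 2, {r^2, r^5} of size 2, {r^3, r^4} of size 2, {s, sr, ..., sr^6} of size 7.
Character table:
  irrep \ class              {e} (size 1)  {r^1, r^6} (size 2)  {r^2, r^5} (size 2)  {r^3, r^4} (size 2)  {s, sr, ..., sr^6} (size 7)
  chi_1 (triv)               1             1                    1                    1                    1                          
  chi_2 (sign: r->1, s->-1)  1             1                    1                    1                    -1                         
  chi_3 (2d, j=1)            2             2*cos(2*pi/7)        -2*cos(3*pi/7)       -2*cos(pi/7)         0                          
  chi_4 (2d, j=2)            2             -2*cos(3*pi/7)       -2*cos(pi/7)         2*cos(2*pi/7)        0                          
  chi_5 (2d, j=3)            2             -2*cos(pi/7)         2*cos(2*pi/7)        -2*cos(3*pi/7)       0                          

Spot check: chi_1 (triv) on {r^2, r^5} = 1.

Solution. D_7 has order 2*7 = 14 with 5 conjugacy classes, hence 5 irreducibles. Sum of squared dims 1 + 1 + 4 + 4 + 4 = 14 = |G|. Linear characters come from the abelianisation; the 2-dimensional irreps have character r^k -> 2*cos(2*pi*j*k/7), reflections -> 0.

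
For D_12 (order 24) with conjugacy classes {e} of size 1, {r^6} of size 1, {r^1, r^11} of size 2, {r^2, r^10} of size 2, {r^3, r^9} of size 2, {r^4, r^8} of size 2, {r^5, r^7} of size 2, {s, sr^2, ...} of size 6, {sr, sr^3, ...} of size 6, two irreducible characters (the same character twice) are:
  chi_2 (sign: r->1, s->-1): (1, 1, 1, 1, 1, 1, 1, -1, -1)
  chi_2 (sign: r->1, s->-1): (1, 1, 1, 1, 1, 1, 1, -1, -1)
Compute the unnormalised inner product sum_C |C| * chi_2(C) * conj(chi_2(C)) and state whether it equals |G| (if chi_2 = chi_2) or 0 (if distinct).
Sum = 24 = |G| = 24; so <chi_2, chi_2> = 1 (norm-1 confirms irreducibility).

Solution. Compute term by term over conjugacy classes (|C| * chi_2(C) * conj(chi_2(C))):
  1*(1)*conj(1) + 1*(1)*conj(1) + 2*(1)*conj(1) + 2*(1)*conj(1) + 2*(1)*conj(1) + 2*(1)*conj(1) + 2*(1)*conj(1) + 6*(-1)*conj(-1) + 6*(-1)*conj(-1)
  = (1) + (1) + (2) + (2) + (2) + (2) + (2) + (6) + (6)
  = 24.
Dividing by |G| = 24 gives 24/24 = 1, matching the row-orthogonality relation <chi_2, chi_2> = [chi_2 = chi_2].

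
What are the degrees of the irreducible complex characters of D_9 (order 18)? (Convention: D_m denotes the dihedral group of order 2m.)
Dimensions: 1, 1, 2, 2, 2, 2

Argument: There are 6 irreducibles (= number of conjugacy classes). Their dimensions d_i satisfy sum d_i^2 = |G| = 18: 1 + 1 + 4 + 4 + 4 + 4 = 18.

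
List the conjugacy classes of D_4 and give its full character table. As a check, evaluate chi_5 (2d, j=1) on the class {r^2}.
Conjugacy classes: {e} of size 1, {r^2} of size 1, {r^1, r^3} of size 2, {s, sr^2, ...} of size 2, {sr, sr^3, ...} of size 2.
Character table:
  irrep \ class              {e} (size 1)  {r^2} (size 1)  {r^1, r^3} (size 2)  {s, sr^2, ...} (size 2)  {sr, sr^3, ...} (size 2)
  chi_1 (triv)               1             1               1                    1                        1                       
  chi_2 (sign: r->1, s->-1)  1             1               1                    -1                       -1                      
  chi_3 (r->-1, s->1)        1             1               -1                   1                        -1                      
  chi_4 (r->-1, s->-1)       1             1               -1                   -1                       1                       
  chi_5 (2d, j=1)            2             -2              0                    0                        0                       

Spot check: chi_5 (2d, j=1) on {r^2} = -2.

Justification: D_4 has order 2*4 = 8 with 5 conjugacy classes, hence 5 irreducibles. Sum of squared dims 1 + 1 + 1 + 1 + 4 = 8 = |G|. Linear characters come from the abelianisation; the 2-dimensional irreps have character r^k -> 2*cos(2*pi*j*k/4), reflections -> 0.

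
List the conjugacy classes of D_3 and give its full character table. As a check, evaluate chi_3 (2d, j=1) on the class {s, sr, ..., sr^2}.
Conjugacy classes: {e} of size 1, {r^1, r^2} of size 2, {s, sr, ..., sr^2} of size 3.
Character table:
  irrep \ class              {e} (size 1)  {r^1, r^2} (size 2)  {s, sr, ..., sr^2} (size 3)
  chi_1 (triv)               1             1                    1                          
  chi_2 (sign: r->1, s->-1)  1             1                    -1                         
  chi_3 (2d, j=1)            2             -1                   0                          

Spot check: chi_3 (2d, j=1) on {s, sr, ..., sr^2} = 0.

Proof sketch: D_3 has order 2*3 = 6 with 3 conjugacy classes, hence 3 irreducibles. Sum of squared dims 1 + 1 + 4 = 6 = |G|. Linear characters come from the abelianisation; the 2-dimensional irreps have character r^k -> 2*cos(2*pi*j*k/3), reflections -> 0.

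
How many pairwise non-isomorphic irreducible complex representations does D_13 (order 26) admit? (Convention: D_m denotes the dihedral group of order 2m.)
8

Argument: The number of irreducible complex representations of a finite group equals its number of conjugacy classes. D_13 has 8 conjugacy classes ((n+3)/2 for n odd), so D_13 (order 26) has exactly 8 irreducible complex representations.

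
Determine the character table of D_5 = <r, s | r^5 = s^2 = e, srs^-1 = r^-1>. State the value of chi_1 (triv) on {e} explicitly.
Conjugacy classes: {e} of size 1, {r^1, r^4} of size 2, {r^2, r^3} of size 2, {s, sr, ..., sr^4} of size 5.
Character table:
  irrep \ class              {e} (size 1)  {r^1, r^4} (size 2)  {r^2, r^3} (size 2)  {s, sr, ..., sr^4} (size 5)
  chi_1 (triv)               1             1                    1                    1                          
  chi_2 (sign: r->1, s->-1)  1             1                    1                    -1                         
  chi_3 (2d, j=1)            2             -1/2 + sqrt(5)/2     -sqrt(5)/2 - 1/2     0                          
  chi_4 (2d, j=2)            2             -sqrt(5)/2 - 1/2     -1/2 + sqrt(5)/2     0                          

Spot check: chi_1 (triv) on {e} = 1.

Details: D_5 has order 2*5 = 10 with 4 conjugacy classes, hence 4 irreducibles. Sum of squared dims 1 + 1 + 4 + 4 = 10 = |G|. Linear characters come from the abelianisation; the 2-dimensional irreps have character r^k -> 2*cos(2*pi*j*k/5), reflections -> 0.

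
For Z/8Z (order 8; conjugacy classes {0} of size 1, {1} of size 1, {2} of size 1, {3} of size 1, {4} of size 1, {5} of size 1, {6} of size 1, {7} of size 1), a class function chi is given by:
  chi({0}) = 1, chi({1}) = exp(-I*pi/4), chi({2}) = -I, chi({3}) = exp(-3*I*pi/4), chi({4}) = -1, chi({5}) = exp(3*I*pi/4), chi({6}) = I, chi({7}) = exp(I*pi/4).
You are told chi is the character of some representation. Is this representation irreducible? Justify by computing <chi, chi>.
Irreducible: <chi, chi> = 1.

Why: <chi, chi> = (1/|G|) sum_C |C| * |chi(C)|^2 = (1/8)[1*|1|^2 + 1*|exp(-I*pi/4)|^2 + 1*|-I|^2 + 1*|exp(-3*I*pi/4)|^2 + 1*|-1|^2 + 1*|exp(3*I*pi/4)|^2 + 1*|I|^2 + 1*|exp(I*pi/4)|^2]
  = (1/8)[(1) + (1) + (1) + (1) + (1) + (1) + (1) + (1)] = 8/8 = 1.
(Exp terms are combined using exp(i*s)*conj(exp(i*t)) = exp(i*(s-t)), and sums of them are collapsed using the identity that for every m > 1 the m distinct m-th roots of unity sum to 0, e.g. 1 + exp(2*I*pi/3) + exp(-2*I*pi/3) = 0.)
A character is irreducible iff <chi, chi> = 1, so this representation is irreducible.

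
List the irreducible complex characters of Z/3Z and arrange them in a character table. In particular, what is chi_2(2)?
Character table of Z/3Z (irreps indexed chi_0,...,chi_2 with chi_k(m) = zeta_3^(k*m), zeta_3 = exp(2*pi*i/3)):
  irrep \ class  {0} (size 1)  {1} (size 1)    {2} (size 1)  
  chi_0          1             1               1             
  chi_1          1             exp(2*I*pi/3)   exp(-2*I*pi/3)
  chi_2          1             exp(-2*I*pi/3)  exp(2*I*pi/3) 

Spot check: chi_2(2) = zeta_3^(2*2) = zeta_3^4 = exp(2*I*pi/3).

Solution. Z/3Z is abelian, so all 3 irreducible complex representations are 1-dimensional. They are given by chi_k(m) = zeta_3^(k*m) for k = 0,...,2. Row orthogonality: sum_m chi_k(m) conj(chi_l(m)) = 3 * [k = l].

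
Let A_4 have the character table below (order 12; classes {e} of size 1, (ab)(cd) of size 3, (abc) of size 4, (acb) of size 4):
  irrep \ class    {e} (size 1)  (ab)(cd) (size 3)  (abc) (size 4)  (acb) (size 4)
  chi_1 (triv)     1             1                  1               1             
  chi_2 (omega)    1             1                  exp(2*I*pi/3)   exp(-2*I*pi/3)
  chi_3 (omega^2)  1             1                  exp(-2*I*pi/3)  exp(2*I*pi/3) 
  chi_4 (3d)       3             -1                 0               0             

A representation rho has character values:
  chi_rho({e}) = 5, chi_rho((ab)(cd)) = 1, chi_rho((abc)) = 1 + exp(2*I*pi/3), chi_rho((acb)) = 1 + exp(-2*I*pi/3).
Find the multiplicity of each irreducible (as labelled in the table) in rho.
Multiplicities: chi_1: 1, chi_2: 1, chi_3: 0, chi_4: 1.

Why: Use <chi_rho, chi> = (1/|G|) sum_C |C| * chi_rho(C) * conj(chi(C)) with |G| = 12 for each irreducible chi in the table:
  <chi_rho, chi_1> = (1/12)[1*(5)*conj(1) + 3*(1)*conj(1) + 4*(1 + exp(2*I*pi/3))*conj(1) + 4*(1 + exp(-2*I*pi/3))*conj(1)]
      = (1/12)[(5) + (3) + (4 + 4*exp(2*I*pi/3)) + (4 + 4*exp(-2*I*pi/3))] = 12/12 = 1
  <chi_rho, chi_2> = (1/12)[1*(5)*conj(1) + 3*(1)*conj(1) + 4*(1 + exp(2*I*pi/3))*conj(exp(2*I*pi/3)) + 4*(1 + exp(-2*I*pi/3))*conj(exp(-2*I*pi/3))]
      = (1/12)[(5) + (3) + (4 + 4*exp(-2*I*pi/3)) + (4 + 4*exp(2*I*pi/3))] = 12/12 = 1
  <chi_rho, chi_3> = (1/12)[1*(5)*conj(1) + 3*(1)*conj(1) + 4*(1 + exp(2*I*pi/3))*conj(exp(-2*I*pi/3)) + 4*(1 + exp(-2*I*pi/3))*conj(exp(2*I*pi/3))]
      = (1/12)[(5) + (3) + (-4) + (-4)] = 0/12 = 0
  <chi_rho, chi_4> = (1/12)[1*(5)*conj(3) + 3*(1)*conj(-1) + 4*(1 + exp(2*I*pi/3))*conj(0) + 4*(1 + exp(-2*I*pi/3))*conj(0)]
      = (1/12)[(15) + (-3) + (0) + (0)] = 12/12 = 1
(Exp terms are combined using exp(i*s)*conj(exp(i*t)) = exp(i*(s-t)), and sums of them are collapsed using the identity that for every m > 1 the m distinct m-th roots of unity sum to 0, e.g. 1 + exp(2*I*pi/3) + exp(-2*I*pi/3) = 0.)
Dimension check: dim(rho) = sum (mult * dim) = 1*1 + 1*1 + 0*1 + 1*3 = 5 = chi_rho(e) = 5.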